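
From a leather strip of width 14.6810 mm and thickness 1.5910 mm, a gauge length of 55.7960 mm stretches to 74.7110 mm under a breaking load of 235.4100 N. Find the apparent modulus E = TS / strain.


TS = F / (w * t) = 235.4100 / (14.6810 * 1.5910) = 10.0786 N/mm^2
strain = (Lf - L0) / L0 = (74.7110 - 55.7960) / 55.7960 = 0.3390
E = TS / strain = 10.0786 / 0.3390 = 29.7301 N/mm^2


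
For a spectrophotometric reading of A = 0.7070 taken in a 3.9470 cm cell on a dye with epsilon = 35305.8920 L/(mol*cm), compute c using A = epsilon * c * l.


Formula: c = A / (epsilon * l)
Substituting: c = 0.7070 / (35305.8920 * 3.9470)
Result: 5.0735e-06 mol/L


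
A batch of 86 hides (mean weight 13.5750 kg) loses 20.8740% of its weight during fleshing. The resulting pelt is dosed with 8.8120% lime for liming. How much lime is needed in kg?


Total_raw = N * avg_wt = 86 * 13.5750 = 1167.4500 kg
Substrate = Total_raw * (1 - loss/100) = 1167.4500 * (1 - 20.8740/100) = 923.7565 kg
Lime = Substrate * pct / 100 = 923.7565 * 8.8120 / 100 = 81.4014 kg


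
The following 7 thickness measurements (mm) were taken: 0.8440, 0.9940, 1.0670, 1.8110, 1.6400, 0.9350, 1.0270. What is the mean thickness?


Formula: Average = sum / n
Substituting: Average = 8.3180 / 7
Result: 1.1883 mm


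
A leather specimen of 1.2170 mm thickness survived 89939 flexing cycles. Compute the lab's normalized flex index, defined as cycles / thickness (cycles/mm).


Formula: Index = cycles / thickness
Substituting: Index = 89939 / 1.2170
Result: 73902.2186 cycles/mm


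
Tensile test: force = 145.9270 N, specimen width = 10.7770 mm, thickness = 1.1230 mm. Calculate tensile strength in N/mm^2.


Formula: TS = force / (width * thickness)
Substituting: TS = 145.9270 / (10.7770 * 1.1230)
Result: 12.0575 N/mm^2


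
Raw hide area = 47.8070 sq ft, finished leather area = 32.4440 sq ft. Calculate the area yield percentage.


Formula: Yield = finished / raw * 100
Substituting: Yield = 32.4440 / 47.8070 * 100
Result: 67.8645 %


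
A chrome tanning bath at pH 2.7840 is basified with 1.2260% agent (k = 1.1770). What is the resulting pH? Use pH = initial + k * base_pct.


Formula: pH_final = pH_initial + k * base_pct
Substituting: pH_final = 2.7840 + 1.1770 * 1.2260
Result: 4.2270


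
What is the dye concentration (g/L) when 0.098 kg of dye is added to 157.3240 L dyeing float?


Formula: Conc = dye_mass(kg) / volume(L) * 1000
Substituting: Conc = 0.098 / 157.3240 * 1000
Result: 0.6229 g/L


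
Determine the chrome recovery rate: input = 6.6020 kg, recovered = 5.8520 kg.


Formula: Recovery = recovered / input * 100
Substituting: Recovery = 5.8520 / 6.6020 * 100
Result: 88.6398 %


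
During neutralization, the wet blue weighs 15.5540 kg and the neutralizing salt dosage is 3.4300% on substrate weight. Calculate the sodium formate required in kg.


Formula: Neutralizer = substrate * pct / 100
Substituting: Neutralizer = 15.5540 * 3.4300 / 100
Result: 0.5335 kg


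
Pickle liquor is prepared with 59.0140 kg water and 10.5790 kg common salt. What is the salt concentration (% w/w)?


Formula: Conc = salt / (water + salt) * 100
Substituting: Conc = 10.5790 / (59.0140 + 10.5790) * 100
Result: 15.2012 %


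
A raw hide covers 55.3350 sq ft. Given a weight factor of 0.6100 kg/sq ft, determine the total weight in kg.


Formula: Weight = area * weight_per_sqft
Substituting: Weight = 55.3350 * 0.6100
Result: 33.7544 kg


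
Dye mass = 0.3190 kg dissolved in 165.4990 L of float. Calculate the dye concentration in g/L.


Formula: Conc = dye_mass(kg) / volume(L) * 1000
Substituting: Conc = 0.3190 / 165.4990 * 1000
Result: 1.9275 g/L


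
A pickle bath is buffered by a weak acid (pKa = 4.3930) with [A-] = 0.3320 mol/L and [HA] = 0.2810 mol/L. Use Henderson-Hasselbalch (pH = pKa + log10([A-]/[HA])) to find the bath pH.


ratio = [A-] / [HA] = 0.3320 / 0.2810 = 1.1815
log10(ratio) = 0.0724318
pH = pKa + log10(ratio) = 4.3930 + 0.0724318 = 4.4654


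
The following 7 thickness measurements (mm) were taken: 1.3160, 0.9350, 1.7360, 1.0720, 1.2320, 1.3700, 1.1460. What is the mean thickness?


Formula: Average = sum / n
Substituting: Average = 8.8070 / 7
Result: 1.2581 mm


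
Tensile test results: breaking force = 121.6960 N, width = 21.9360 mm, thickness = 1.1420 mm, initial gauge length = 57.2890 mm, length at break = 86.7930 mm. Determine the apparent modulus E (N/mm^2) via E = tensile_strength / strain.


TS = F / (w * t) = 121.6960 / (21.9360 * 1.1420) = 4.8579 N/mm^2
strain = (Lf - L0) / L0 = (86.7930 - 57.2890) / 57.2890 = 0.5150
E = TS / strain = 4.8579 / 0.5150 = 9.4329 N/mm^2


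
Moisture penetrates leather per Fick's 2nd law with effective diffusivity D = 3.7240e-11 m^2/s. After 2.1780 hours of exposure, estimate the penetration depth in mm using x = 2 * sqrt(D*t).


t = 2.1780 hr * 3600 = 7840.8000 s
D * t = 3.7240e-11 * 7840.8000 = 2.9199e-07
x = 2 * sqrt(D*t) = 2 * sqrt(2.9199e-07) = 0.00108072 m = 1.0807 mm


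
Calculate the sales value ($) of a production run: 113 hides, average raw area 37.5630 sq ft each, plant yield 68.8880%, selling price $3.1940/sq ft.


Raw_total = N * avg_area = 113 * 37.5630 = 4244.6190 sq ft
Finished = Raw_total * yield / 100 = 4244.6190 * 68.8880 / 100 = 2924.0331 sq ft
Value = Finished * price = 2924.0331 * 3.1940 = 9339.3618 $


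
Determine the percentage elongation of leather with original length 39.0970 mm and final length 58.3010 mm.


Formula: Elongation = (Lf - L0) / L0 * 100
Substituting: Elongation = (58.3010 - 39.0970) / 39.0970 * 100
Result: 49.1189 %


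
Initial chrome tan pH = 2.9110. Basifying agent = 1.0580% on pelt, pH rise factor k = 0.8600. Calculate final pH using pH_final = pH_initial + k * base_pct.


Formula: pH_final = pH_initial + k * base_pct
Substituting: pH_final = 2.9110 + 0.8600 * 1.0580
Result: 3.8209


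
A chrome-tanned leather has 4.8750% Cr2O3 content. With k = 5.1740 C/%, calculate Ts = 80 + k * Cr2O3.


Formula: Ts = 80 + k * Cr2O3
Substituting: Ts = 80 + 5.1740 * 4.8750
Result: 105.2233 C


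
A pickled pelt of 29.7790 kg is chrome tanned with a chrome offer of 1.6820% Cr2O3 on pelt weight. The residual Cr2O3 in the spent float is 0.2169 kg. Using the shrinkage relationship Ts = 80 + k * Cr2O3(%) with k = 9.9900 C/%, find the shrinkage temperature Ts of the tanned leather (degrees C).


Offered = pelt * offer_pct / 100 = 29.7790 * 1.6820 / 100 = 0.5009 kg
Uptake = offered - residual = 0.5009 - 0.2169 = 0.2840 kg
Cr2O3% on pelt = uptake / pelt * 100 = 0.2840 / 29.7790 * 100 = 0.9536 %
Ts = 80 + k * Cr2O3% = 80 + 9.9900 * 0.9536 = 89.5268 C


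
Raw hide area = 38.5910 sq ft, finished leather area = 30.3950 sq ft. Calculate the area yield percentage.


Formula: Yield = finished / raw * 100
Substituting: Yield = 30.3950 / 38.5910 * 100
Result: 78.7619 %


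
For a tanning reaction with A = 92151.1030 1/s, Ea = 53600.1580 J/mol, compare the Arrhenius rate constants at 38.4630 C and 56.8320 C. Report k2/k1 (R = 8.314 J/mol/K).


T1 = 38.4630 + 273.15 = 311.6130 K; T2 = 56.8320 + 273.15 = 329.9820 K
k1 = A * exp(-Ea/(R*T1)) = 92151.1030 * exp(-53600.1580/(8.314*311.6130)) = 9.5359e-05 1/s
k2 = A * exp(-Ea/(R*T2)) = 92151.1030 * exp(-53600.1580/(8.314*329.9820)) = 3.0167e-04 1/s
k2/k1 = 3.0167e-04 / 9.5359e-05 = 3.1635


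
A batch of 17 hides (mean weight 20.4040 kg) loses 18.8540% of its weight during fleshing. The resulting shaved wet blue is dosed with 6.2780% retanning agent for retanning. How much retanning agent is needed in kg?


Total_raw = N * avg_wt = 17 * 20.4040 = 346.8680 kg
Substrate = Total_raw * (1 - loss/100) = 346.8680 * (1 - 18.8540/100) = 281.4695 kg
Retan = Substrate * pct / 100 = 281.4695 * 6.2780 / 100 = 17.6707 kg


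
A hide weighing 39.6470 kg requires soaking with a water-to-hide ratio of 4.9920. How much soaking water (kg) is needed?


Formula: Water = hide_weight * ratio
Substituting: Water = 39.6470 * 4.9920
Result: 197.9178 kg


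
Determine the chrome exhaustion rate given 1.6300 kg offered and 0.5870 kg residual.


Formula: Uptake = (offered - residual) / offered * 100
Substituting: Uptake = (1.6300 - 0.5870) / 1.6300 * 100
Result: 63.9877 %


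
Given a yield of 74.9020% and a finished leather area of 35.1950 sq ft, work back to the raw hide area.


Formula: raw = finished * 100 / yield
Substituting: raw = 35.1950 * 100 / 74.9020
Result: 46.9881 sq ft


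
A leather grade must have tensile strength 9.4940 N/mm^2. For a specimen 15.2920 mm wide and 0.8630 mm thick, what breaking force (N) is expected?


Formula: F = TS * w * t
Substituting: F = 9.4940 * 15.2920 * 0.8630
Result: 125.2923 N


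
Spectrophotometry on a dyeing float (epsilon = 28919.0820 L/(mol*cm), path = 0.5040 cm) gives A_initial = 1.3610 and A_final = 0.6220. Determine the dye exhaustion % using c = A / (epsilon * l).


c_initial = A_i / (epsilon * l) = 1.3610 / (28919.0820 * 0.5040) = 9.3378e-05 mol/L
c_final = A_f / (epsilon * l) = 0.6220 / (28919.0820 * 0.5040) = 4.2675e-05 mol/L
Exhaustion = (c_initial - c_final) / c_initial * 100 = (9.3378e-05 - 4.2675e-05) / 9.3378e-05 * 100 = 54.2983 %


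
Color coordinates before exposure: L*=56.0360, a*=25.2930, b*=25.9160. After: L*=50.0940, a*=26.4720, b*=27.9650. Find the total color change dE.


dL = -5.9420, da = 1.1790, db = 2.0490
dE = sqrt((-5.9420)^2 + 1.1790^2 + 2.0490^2) = 6.3950


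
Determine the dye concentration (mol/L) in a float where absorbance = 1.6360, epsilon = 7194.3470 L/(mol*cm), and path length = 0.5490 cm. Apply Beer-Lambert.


Formula: c = A / (epsilon * l)
Substituting: c = 1.6360 / (7194.3470 * 0.5490)
Result: 4.1421e-04 mol/L


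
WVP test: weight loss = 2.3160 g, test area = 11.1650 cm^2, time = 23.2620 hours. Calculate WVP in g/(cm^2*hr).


Formula: WVP = loss / (area * time)
Substituting: WVP = 2.3160 / (11.1650 * 23.2620)
Result: 0.00891729 g/(cm^2*hr)


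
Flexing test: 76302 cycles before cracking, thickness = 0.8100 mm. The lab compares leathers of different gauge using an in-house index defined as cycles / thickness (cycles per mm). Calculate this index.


Formula: Index = cycles / thickness
Substituting: Index = 76302 / 0.8100
Result: 94200.0000 cycles/mm


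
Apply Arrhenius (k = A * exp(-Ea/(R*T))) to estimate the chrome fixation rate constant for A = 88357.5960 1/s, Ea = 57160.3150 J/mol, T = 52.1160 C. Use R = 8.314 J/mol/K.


T_K = T_C + 273.15 = 52.1160 + 273.15 = 325.2660 K
exponent = -Ea / (R * T_K) = -57160.3150 / (8.314 * 325.2660) = -21.1371
k = A * exp(exponent) = 88357.5960 * exp(-21.1371) = 5.8413e-05 1/s


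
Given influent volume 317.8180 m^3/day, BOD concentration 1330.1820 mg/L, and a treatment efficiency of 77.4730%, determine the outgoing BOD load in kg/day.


Load_in = volume * conc / 1000 = 317.8180 * 1330.1820 / 1000 = 422.7558 kg/day
Removed = Load_in * eff / 100 = 422.7558 * 77.4730 / 100 = 327.5216 kg/day
Load_out = Load_in - Removed = 422.7558 - 327.5216 = 95.2342 kg/day


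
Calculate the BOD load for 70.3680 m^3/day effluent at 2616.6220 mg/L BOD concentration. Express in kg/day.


Formula: BOD_load = volume * conc / 1000
Substituting: BOD_load = 70.3680 * 2616.6220 / 1000
Result: 184.1265 kg/day


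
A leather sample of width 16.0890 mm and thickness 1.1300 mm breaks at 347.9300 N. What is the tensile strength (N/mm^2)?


Formula: TS = force / (width * thickness)
Substituting: TS = 347.9300 / (16.0890 * 1.1300)
Result: 19.1375 N/mm^2


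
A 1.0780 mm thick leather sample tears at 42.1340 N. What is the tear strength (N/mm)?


Formula: Tear strength = force / thickness
Substituting: Tear strength = 42.1340 / 1.0780
Result: 39.0853 N/mm


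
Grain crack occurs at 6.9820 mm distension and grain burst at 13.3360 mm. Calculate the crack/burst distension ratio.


Formula: Ratio = crack / burst
Substituting: Ratio = 6.9820 / 13.3360
Result: 0.5235


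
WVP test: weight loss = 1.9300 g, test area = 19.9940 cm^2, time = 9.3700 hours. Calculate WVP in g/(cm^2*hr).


Formula: WVP = loss / (area * time)
Substituting: WVP = 1.9300 / (19.9940 * 9.3700)
Result: 0.0103019 g/(cm^2*hr)


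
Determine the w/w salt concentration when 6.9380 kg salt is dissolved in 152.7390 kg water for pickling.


Formula: Conc = salt / (water + salt) * 100
Substituting: Conc = 6.9380 / (152.7390 + 6.9380) * 100
Result: 4.3450 %


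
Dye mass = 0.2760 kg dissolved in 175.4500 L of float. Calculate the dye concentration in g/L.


Formula: Conc = dye_mass(kg) / volume(L) * 1000
Substituting: Conc = 0.2760 / 175.4500 * 1000
Result: 1.5731 g/L


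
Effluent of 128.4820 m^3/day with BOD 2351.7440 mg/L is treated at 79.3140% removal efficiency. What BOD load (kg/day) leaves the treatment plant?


Load_in = volume * conc / 1000 = 128.4820 * 2351.7440 / 1000 = 302.1568 kg/day
Removed = Load_in * eff / 100 = 302.1568 * 79.3140 / 100 = 239.6526 kg/day
Load_out = Load_in - Removed = 302.1568 - 239.6526 = 62.5041 kg/day


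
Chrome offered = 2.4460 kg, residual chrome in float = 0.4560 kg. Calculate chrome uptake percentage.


Formula: Uptake = (offered - residual) / offered * 100
Substituting: Uptake = (2.4460 - 0.4560) / 2.4460 * 100
Result: 81.3573 %


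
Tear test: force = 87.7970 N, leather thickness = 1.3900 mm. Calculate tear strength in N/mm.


Formula: Tear strength = force / thickness
Substituting: Tear strength = 87.7970 / 1.3900
Result: 63.1633 N/mm


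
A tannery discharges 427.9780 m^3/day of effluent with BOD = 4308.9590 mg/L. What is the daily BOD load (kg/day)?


Formula: BOD_load = volume * conc / 1000
Substituting: BOD_load = 427.9780 * 4308.9590 / 1000
Result: 1844.1397 kg/day


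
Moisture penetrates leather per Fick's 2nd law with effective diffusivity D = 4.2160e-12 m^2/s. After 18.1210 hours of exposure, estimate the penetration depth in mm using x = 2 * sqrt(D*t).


t = 18.1210 hr * 3600 = 65235.6000 s
D * t = 4.2160e-12 * 65235.6000 = 2.7503e-07
x = 2 * sqrt(D*t) = 2 * sqrt(2.7503e-07) = 0.00104887 m = 1.0489 mm


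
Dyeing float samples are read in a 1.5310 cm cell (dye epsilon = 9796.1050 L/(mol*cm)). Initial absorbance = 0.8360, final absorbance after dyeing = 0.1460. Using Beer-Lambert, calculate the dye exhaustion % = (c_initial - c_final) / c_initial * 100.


c_initial = A_i / (epsilon * l) = 0.8360 / (9796.1050 * 1.5310) = 5.5741e-05 mol/L
c_final = A_f / (epsilon * l) = 0.1460 / (9796.1050 * 1.5310) = 9.7347e-06 mol/L
Exhaustion = (c_initial - c_final) / c_initial * 100 = (5.5741e-05 - 9.7347e-06) / 5.5741e-05 * 100 = 82.5359 %


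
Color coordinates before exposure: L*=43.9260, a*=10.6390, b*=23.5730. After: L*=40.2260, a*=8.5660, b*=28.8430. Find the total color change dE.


dL = -3.7000, da = -2.0730, db = 5.2700
dE = sqrt((-3.7000)^2 + (-2.0730)^2 + 5.2700^2) = 6.7646


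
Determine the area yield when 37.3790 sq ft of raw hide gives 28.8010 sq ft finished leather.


Formula: Yield = finished / raw * 100
Substituting: Yield = 28.8010 / 37.3790 * 100
Result: 77.0513 %


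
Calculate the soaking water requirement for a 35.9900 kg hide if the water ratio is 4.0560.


Formula: Water = hide_weight * ratio
Substituting: Water = 35.9900 * 4.0560
Result: 145.9754 kg


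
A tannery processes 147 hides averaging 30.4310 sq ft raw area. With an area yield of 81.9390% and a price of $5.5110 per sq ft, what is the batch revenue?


Raw_total = N * avg_area = 147 * 30.4310 = 4473.3570 sq ft
Finished = Raw_total * yield / 100 = 4473.3570 * 81.9390 / 100 = 3665.4240 sq ft
Value = Finished * price = 3665.4240 * 5.5110 = 20200.1516 $


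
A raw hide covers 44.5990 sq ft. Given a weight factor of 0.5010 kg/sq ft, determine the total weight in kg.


Formula: Weight = area * weight_per_sqft
Substituting: Weight = 44.5990 * 0.5010
Result: 22.3441 kg


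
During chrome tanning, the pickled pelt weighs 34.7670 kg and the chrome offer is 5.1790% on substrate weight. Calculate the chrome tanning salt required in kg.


Formula: Chrome = substrate * pct / 100
Substituting: Chrome = 34.7670 * 5.1790 / 100
Result: 1.8006 kg


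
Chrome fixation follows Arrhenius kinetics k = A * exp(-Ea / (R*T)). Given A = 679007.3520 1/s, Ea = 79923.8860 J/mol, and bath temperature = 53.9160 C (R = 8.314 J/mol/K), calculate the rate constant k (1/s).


T_K = T_C + 273.15 = 53.9160 + 273.15 = 327.0660 K
exponent = -Ea / (R * T_K) = -79923.8860 / (8.314 * 327.0660) = -29.3921
k = A * exp(exponent) = 679007.3520 * exp(-29.3921) = 1.1669e-07 1/s


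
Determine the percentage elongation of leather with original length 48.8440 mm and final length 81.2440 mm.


Formula: Elongation = (Lf - L0) / L0 * 100
Substituting: Elongation = (81.2440 - 48.8440) / 48.8440 * 100
Result: 66.3336 %


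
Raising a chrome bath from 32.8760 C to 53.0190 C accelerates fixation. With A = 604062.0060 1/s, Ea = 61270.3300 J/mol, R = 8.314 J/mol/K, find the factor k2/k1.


T1 = 32.8760 + 273.15 = 306.0260 K; T2 = 53.0190 + 273.15 = 326.1690 K
k1 = A * exp(-Ea/(R*T1)) = 604062.0060 * exp(-61270.3300/(8.314*306.0260)) = 2.1021e-05 1/s
k2 = A * exp(-Ea/(R*T2)) = 604062.0060 * exp(-61270.3300/(8.314*326.1690)) = 9.3011e-05 1/s
k2/k1 = 9.3011e-05 / 2.1021e-05 = 4.4246


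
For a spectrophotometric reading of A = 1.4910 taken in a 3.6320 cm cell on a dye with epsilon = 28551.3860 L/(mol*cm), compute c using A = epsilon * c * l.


Formula: c = A / (epsilon * l)
Substituting: c = 1.4910 / (28551.3860 * 3.6320)
Result: 1.4378e-05 mol/L


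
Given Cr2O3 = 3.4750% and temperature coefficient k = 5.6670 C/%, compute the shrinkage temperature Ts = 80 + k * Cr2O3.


Formula: Ts = 80 + k * Cr2O3
Substituting: Ts = 80 + 5.6670 * 3.4750
Result: 99.6928 C


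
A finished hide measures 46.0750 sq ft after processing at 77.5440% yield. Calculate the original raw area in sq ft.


Formula: raw = finished * 100 / yield
Substituting: raw = 46.0750 * 100 / 77.5440
Result: 59.4179 sq ft


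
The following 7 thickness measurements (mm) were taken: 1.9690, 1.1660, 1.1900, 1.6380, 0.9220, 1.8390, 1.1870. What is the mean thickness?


Formula: Average = sum / n
Substituting: Average = 9.9110 / 7
Result: 1.4159 mm


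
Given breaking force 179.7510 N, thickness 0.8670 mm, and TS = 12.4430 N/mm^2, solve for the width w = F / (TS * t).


Formula: w = F / (TS * t)
Substituting: w = 179.7510 / (12.4430 * 0.8670)
Result: 16.6620 mm


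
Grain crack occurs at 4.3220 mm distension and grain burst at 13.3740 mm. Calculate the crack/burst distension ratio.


Formula: Ratio = crack / burst
Substituting: Ratio = 4.3220 / 13.3740
Result: 0.3232


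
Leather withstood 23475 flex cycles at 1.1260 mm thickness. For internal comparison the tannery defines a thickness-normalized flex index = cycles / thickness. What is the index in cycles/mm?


Formula: Index = cycles / thickness
Substituting: Index = 23475 / 1.1260
Result: 20848.1350 cycles/mm


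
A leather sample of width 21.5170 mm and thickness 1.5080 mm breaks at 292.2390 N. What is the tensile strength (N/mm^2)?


Formula: TS = force / (width * thickness)
Substituting: TS = 292.2390 / (21.5170 * 1.5080)
Result: 9.0065 N/mm^2


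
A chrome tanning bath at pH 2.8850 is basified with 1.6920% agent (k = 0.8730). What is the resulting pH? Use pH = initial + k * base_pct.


Formula: pH_final = pH_initial + k * base_pct
Substituting: pH_final = 2.8850 + 0.8730 * 1.6920
Result: 4.3621


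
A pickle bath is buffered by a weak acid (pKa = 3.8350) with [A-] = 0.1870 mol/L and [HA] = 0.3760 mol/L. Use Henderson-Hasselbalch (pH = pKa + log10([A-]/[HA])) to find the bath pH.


ratio = [A-] / [HA] = 0.1870 / 0.3760 = 0.4973
log10(ratio) = -0.3033
pH = pKa + log10(ratio) = 3.8350 - 0.3033 = 3.5317


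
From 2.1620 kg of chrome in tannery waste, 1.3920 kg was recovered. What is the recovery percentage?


Formula: Recovery = recovered / input * 100
Substituting: Recovery = 1.3920 / 2.1620 * 100
Result: 64.3848 %


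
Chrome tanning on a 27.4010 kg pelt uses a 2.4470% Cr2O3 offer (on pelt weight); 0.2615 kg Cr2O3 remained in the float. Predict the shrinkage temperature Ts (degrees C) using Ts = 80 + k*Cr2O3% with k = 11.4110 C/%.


Offered = pelt * offer_pct / 100 = 27.4010 * 2.4470 / 100 = 0.6705 kg
Uptake = offered - residual = 0.6705 - 0.2615 = 0.4090 kg
Cr2O3% on pelt = uptake / pelt * 100 = 0.4090 / 27.4010 * 100 = 1.4927 %
Ts = 80 + k * Cr2O3% = 80 + 11.4110 * 1.4927 = 97.0327 C


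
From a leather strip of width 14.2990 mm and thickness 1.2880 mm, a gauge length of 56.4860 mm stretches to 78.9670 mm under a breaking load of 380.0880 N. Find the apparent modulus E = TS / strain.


TS = F / (w * t) = 380.0880 / (14.2990 * 1.2880) = 20.6378 N/mm^2
strain = (Lf - L0) / L0 = (78.9670 - 56.4860) / 56.4860 = 0.3980
E = TS / strain = 20.6378 / 0.3980 = 51.8547 N/mm^2


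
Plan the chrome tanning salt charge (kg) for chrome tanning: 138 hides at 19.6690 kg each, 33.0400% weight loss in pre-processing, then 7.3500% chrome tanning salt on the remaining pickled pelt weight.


Total_raw = N * avg_wt = 138 * 19.6690 = 2714.3220 kg
Substrate = Total_raw * (1 - loss/100) = 2714.3220 * (1 - 33.0400/100) = 1817.5100 kg
Chrome = Substrate * pct / 100 = 1817.5100 * 7.3500 / 100 = 133.5870 kg


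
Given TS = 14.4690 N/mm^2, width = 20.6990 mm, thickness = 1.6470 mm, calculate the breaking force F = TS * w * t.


Formula: F = TS * w * t
Substituting: F = 14.4690 * 20.6990 * 1.6470
Result: 493.2663 N


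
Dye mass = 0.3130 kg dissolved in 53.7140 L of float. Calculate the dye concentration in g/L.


Formula: Conc = dye_mass(kg) / volume(L) * 1000
Substituting: Conc = 0.3130 / 53.7140 * 1000
Result: 5.8272 g/L


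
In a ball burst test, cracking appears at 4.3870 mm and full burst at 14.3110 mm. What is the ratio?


Formula: Ratio = crack / burst
Substituting: Ratio = 4.3870 / 14.3110
Result: 0.3065


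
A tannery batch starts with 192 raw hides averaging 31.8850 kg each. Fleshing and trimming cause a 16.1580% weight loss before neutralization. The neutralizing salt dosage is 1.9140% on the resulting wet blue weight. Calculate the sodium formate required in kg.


Total_raw = N * avg_wt = 192 * 31.8850 = 6121.9200 kg
Substrate = Total_raw * (1 - loss/100) = 6121.9200 * (1 - 16.1580/100) = 5132.7402 kg
Neutralizer = Substrate * pct / 100 = 5132.7402 * 1.9140 / 100 = 98.2406 kg


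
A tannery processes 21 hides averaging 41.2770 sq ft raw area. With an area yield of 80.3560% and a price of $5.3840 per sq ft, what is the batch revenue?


Raw_total = N * avg_area = 21 * 41.2770 = 866.8170 sq ft
Finished = Raw_total * yield / 100 = 866.8170 * 80.3560 / 100 = 696.5395 sq ft
Value = Finished * price = 696.5395 * 5.3840 = 3750.1685 $


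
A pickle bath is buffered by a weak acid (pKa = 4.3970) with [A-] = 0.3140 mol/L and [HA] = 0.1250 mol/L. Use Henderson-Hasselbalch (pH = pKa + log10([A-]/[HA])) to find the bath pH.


ratio = [A-] / [HA] = 0.3140 / 0.1250 = 2.5120
log10(ratio) = 0.4000
pH = pKa + log10(ratio) = 4.3970 + 0.4000 = 4.7970


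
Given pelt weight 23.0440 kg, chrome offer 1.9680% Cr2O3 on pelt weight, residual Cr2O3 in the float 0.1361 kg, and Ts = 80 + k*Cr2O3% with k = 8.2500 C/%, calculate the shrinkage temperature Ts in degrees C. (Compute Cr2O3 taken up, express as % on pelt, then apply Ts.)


Offered = pelt * offer_pct / 100 = 23.0440 * 1.9680 / 100 = 0.4535 kg
Uptake = offered - residual = 0.4535 - 0.1361 = 0.3174 kg
Cr2O3% on pelt = uptake / pelt * 100 = 0.3174 / 23.0440 * 100 = 1.3774 %
Ts = 80 + k * Cr2O3% = 80 + 8.2500 * 1.3774 = 91.3635 C


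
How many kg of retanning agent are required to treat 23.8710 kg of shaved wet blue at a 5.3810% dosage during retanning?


Formula: Retan = substrate * pct / 100
Substituting: Retan = 23.8710 * 5.3810 / 100
Result: 1.2845 kg


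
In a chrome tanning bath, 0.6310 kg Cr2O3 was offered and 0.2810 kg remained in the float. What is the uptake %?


Formula: Uptake = (offered - residual) / offered * 100
Substituting: Uptake = (0.6310 - 0.2810) / 0.6310 * 100
Result: 55.4675 %


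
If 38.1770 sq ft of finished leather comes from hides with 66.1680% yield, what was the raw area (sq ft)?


Formula: raw = finished * 100 / yield
Substituting: raw = 38.1770 * 100 / 66.1680
Result: 57.6971 sq ft


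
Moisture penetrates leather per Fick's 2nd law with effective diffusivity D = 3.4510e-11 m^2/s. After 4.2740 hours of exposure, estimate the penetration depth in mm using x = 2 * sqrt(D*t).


t = 4.2740 hr * 3600 = 15386.4000 s
D * t = 3.4510e-11 * 15386.4000 = 5.3098e-07
x = 2 * sqrt(D*t) = 2 * sqrt(5.3098e-07) = 0.00145737 m = 1.4574 mm


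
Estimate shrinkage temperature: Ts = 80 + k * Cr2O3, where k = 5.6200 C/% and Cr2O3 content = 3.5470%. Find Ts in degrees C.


Formula: Ts = 80 + k * Cr2O3
Substituting: Ts = 80 + 5.6200 * 3.5470
Result: 99.9341 C


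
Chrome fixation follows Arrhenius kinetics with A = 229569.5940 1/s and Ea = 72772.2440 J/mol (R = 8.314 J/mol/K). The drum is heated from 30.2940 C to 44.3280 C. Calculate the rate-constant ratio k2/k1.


T1 = 30.2940 + 273.15 = 303.4440 K; T2 = 44.3280 + 273.15 = 317.4780 K
k1 = A * exp(-Ea/(R*T1)) = 229569.5940 * exp(-72772.2440/(8.314*303.4440)) = 6.8155e-08 1/s
k2 = A * exp(-Ea/(R*T2)) = 229569.5940 * exp(-72772.2440/(8.314*317.4780)) = 2.4393e-07 1/s
k2/k1 = 2.4393e-07 / 6.8155e-08 = 3.5791


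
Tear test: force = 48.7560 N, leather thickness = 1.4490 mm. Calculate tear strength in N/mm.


Formula: Tear strength = force / thickness
Substituting: Tear strength = 48.7560 / 1.4490
Result: 33.6480 N/mm


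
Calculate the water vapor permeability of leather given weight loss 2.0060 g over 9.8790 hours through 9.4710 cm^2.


Formula: WVP = loss / (area * time)
Substituting: WVP = 2.0060 / (9.4710 * 9.8790)
Result: 0.0214399 g/(cm^2*hr)


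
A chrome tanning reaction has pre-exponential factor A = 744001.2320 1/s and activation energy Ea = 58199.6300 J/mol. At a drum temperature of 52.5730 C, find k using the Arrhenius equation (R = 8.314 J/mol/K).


T_K = T_C + 273.15 = 52.5730 + 273.15 = 325.7230 K
exponent = -Ea / (R * T_K) = -58199.6300 / (8.314 * 325.7230) = -21.4913
k = A * exp(exponent) = 744001.2320 * exp(-21.4913) = 3.4518e-04 1/s


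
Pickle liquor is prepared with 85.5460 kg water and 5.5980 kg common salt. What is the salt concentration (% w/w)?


Formula: Conc = salt / (water + salt) * 100
Substituting: Conc = 5.5980 / (85.5460 + 5.5980) * 100
Result: 6.1419 %


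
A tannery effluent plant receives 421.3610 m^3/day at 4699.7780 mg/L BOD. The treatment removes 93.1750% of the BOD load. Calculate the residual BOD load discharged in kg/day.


Load_in = volume * conc / 1000 = 421.3610 * 4699.7780 / 1000 = 1980.3032 kg/day
Removed = Load_in * eff / 100 = 1980.3032 * 93.1750 / 100 = 1845.1475 kg/day
Load_out = Load_in - Removed = 1980.3032 - 1845.1475 = 135.1557 kg/day


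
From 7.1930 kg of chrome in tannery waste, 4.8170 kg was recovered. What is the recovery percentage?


Formula: Recovery = recovered / input * 100
Substituting: Recovery = 4.8170 / 7.1930 * 100
Result: 66.9679 %


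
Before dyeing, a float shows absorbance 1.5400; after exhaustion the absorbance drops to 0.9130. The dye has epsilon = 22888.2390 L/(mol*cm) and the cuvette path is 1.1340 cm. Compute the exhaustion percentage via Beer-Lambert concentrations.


c_initial = A_i / (epsilon * l) = 1.5400 / (22888.2390 * 1.1340) = 5.9333e-05 mol/L
c_final = A_f / (epsilon * l) = 0.9130 / (22888.2390 * 1.1340) = 3.5176e-05 mol/L
Exhaustion = (c_initial - c_final) / c_initial * 100 = (5.9333e-05 - 3.5176e-05) / 5.9333e-05 * 100 = 40.7143 %


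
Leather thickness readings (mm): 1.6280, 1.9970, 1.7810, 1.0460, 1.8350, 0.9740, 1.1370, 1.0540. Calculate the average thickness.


Formula: Average = sum / n
Substituting: Average = 11.4520 / 8
Result: 1.4315 mm


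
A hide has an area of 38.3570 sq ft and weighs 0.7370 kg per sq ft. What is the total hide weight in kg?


Formula: Weight = area * weight_per_sqft
Substituting: Weight = 38.3570 * 0.7370
Result: 28.2691 kg


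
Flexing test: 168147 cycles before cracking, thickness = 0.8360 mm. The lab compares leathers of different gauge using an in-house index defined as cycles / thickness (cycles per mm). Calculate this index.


Formula: Index = cycles / thickness
Substituting: Index = 168147 / 0.8360
Result: 201132.7751 cycles/mm


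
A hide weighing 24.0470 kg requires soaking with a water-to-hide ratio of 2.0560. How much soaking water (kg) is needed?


Formula: Water = hide_weight * ratio
Substituting: Water = 24.0470 * 2.0560
Result: 49.4406 kg


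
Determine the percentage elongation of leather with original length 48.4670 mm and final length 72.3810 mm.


Formula: Elongation = (Lf - L0) / L0 * 100
Substituting: Elongation = (72.3810 - 48.4670) / 48.4670 * 100
Result: 49.3408 %


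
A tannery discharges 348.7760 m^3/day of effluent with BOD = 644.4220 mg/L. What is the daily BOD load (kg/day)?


Formula: BOD_load = volume * conc / 1000
Substituting: BOD_load = 348.7760 * 644.4220 / 1000
Result: 224.7589 kg/day


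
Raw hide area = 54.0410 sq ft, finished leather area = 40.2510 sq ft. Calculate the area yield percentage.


Formula: Yield = finished / raw * 100
Substituting: Yield = 40.2510 / 54.0410 * 100
Result: 74.4823 %


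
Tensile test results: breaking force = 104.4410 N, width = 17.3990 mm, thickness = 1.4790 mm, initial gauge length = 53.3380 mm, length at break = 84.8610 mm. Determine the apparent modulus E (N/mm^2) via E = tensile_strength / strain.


TS = F / (w * t) = 104.4410 / (17.3990 * 1.4790) = 4.0586 N/mm^2
strain = (Lf - L0) / L0 = (84.8610 - 53.3380) / 53.3380 = 0.5910
E = TS / strain = 4.0586 / 0.5910 = 6.8673 N/mm^2


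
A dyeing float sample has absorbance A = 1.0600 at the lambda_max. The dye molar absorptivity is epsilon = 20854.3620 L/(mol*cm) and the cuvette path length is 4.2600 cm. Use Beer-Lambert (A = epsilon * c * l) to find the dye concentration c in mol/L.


Formula: c = A / (epsilon * l)
Substituting: c = 1.0600 / (20854.3620 * 4.2600)
Result: 1.1932e-05 mol/L


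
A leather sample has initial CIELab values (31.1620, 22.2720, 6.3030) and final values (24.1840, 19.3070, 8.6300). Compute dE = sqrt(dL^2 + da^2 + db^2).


dL = -6.9780, da = -2.9650, db = 2.3270
dE = sqrt((-6.9780)^2 + (-2.9650)^2 + 2.3270^2) = 7.9309


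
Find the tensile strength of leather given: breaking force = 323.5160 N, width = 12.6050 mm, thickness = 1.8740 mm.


Formula: TS = force / (width * thickness)
Substituting: TS = 323.5160 / (12.6050 * 1.8740)
Result: 13.6957 N/mm^2


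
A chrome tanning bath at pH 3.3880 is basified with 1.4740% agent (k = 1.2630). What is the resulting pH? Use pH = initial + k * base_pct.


Formula: pH_final = pH_initial + k * base_pct
Substituting: pH_final = 3.3880 + 1.2630 * 1.4740
Result: 5.2497


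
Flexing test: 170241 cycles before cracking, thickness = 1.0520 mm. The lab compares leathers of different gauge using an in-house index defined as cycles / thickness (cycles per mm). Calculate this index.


Formula: Index = cycles / thickness
Substituting: Index = 170241 / 1.0520
Result: 161826.0456 cycles/mm


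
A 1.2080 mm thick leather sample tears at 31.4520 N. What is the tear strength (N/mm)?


Formula: Tear strength = force / thickness
Substituting: Tear strength = 31.4520 / 1.2080
Result: 26.0364 N/mm


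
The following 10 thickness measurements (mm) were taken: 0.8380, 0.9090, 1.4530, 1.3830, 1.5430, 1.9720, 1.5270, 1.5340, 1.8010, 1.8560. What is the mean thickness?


Formula: Average = sum / n
Substituting: Average = 14.8160 / 10
Result: 1.4816 mm


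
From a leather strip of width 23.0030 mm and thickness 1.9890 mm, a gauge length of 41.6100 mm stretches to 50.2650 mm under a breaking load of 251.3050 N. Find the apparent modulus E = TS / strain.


TS = F / (w * t) = 251.3050 / (23.0030 * 1.9890) = 5.4926 N/mm^2
strain = (Lf - L0) / L0 = (50.2650 - 41.6100) / 41.6100 = 0.2080
E = TS / strain = 5.4926 / 0.2080 = 26.4066 N/mm^2


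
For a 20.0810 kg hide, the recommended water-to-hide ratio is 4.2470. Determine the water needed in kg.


Formula: Water = hide_weight * ratio
Substituting: Water = 20.0810 * 4.2470
Result: 85.2840 kg


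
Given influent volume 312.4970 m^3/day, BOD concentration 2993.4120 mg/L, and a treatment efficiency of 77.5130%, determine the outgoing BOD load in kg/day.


Load_in = volume * conc / 1000 = 312.4970 * 2993.4120 / 1000 = 935.4323 kg/day
Removed = Load_in * eff / 100 = 935.4323 * 77.5130 / 100 = 725.0816 kg/day
Load_out = Load_in - Removed = 935.4323 - 725.0816 = 210.3507 kg/day


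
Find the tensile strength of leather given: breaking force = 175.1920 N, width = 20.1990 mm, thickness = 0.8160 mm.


Formula: TS = force / (width * thickness)
Substituting: TS = 175.1920 / (20.1990 * 0.8160)
Result: 10.6290 N/mm^2


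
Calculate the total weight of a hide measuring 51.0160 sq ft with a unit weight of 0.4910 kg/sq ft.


Formula: Weight = area * weight_per_sqft
Substituting: Weight = 51.0160 * 0.4910
Result: 25.0489 kg


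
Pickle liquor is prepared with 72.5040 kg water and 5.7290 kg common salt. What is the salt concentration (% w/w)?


Formula: Conc = salt / (water + salt) * 100
Substituting: Conc = 5.7290 / (72.5040 + 5.7290) * 100
Result: 7.3230 %


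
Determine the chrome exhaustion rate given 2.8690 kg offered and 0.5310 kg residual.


Formula: Uptake = (offered - residual) / offered * 100
Substituting: Uptake = (2.8690 - 0.5310) / 2.8690 * 100
Result: 81.4918 %


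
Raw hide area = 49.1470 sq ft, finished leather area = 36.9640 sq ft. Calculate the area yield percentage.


Formula: Yield = finished / raw * 100
Substituting: Yield = 36.9640 / 49.1470 * 100
Result: 75.2111 %


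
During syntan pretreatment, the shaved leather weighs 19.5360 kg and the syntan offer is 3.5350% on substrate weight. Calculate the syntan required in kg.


Formula: Syntan = substrate * pct / 100
Substituting: Syntan = 19.5360 * 3.5350 / 100
Result: 0.6906 kg


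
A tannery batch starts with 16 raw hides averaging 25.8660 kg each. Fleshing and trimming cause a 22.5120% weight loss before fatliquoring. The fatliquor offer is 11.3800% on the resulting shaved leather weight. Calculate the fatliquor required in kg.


Total_raw = N * avg_wt = 16 * 25.8660 = 413.8560 kg
Substrate = Total_raw * (1 - loss/100) = 413.8560 * (1 - 22.5120/100) = 320.6887 kg
Fat = Substrate * pct / 100 = 320.6887 * 11.3800 / 100 = 36.4944 kg


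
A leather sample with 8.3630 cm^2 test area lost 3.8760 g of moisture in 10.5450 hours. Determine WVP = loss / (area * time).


Formula: WVP = loss / (area * time)
Substituting: WVP = 3.8760 / (8.3630 * 10.5450)
Result: 0.0439516 g/(cm^2*hr)


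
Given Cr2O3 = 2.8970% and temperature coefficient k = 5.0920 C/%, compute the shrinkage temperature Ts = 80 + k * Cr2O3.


Formula: Ts = 80 + k * Cr2O3
Substituting: Ts = 80 + 5.0920 * 2.8970
Result: 94.7515 C


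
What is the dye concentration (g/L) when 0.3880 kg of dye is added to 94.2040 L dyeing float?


Formula: Conc = dye_mass(kg) / volume(L) * 1000
Substituting: Conc = 0.3880 / 94.2040 * 1000
Result: 4.1187 g/L


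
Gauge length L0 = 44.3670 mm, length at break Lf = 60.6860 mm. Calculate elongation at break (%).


Formula: Elongation = (Lf - L0) / L0 * 100
Substituting: Elongation = (60.6860 - 44.3670) / 44.3670 * 100
Result: 36.7818 %


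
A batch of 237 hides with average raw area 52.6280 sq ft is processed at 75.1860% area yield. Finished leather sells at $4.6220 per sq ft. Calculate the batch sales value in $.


Raw_total = N * avg_area = 237 * 52.6280 = 12472.8360 sq ft
Finished = Raw_total * yield / 100 = 12472.8360 * 75.1860 / 100 = 9377.8265 sq ft
Value = Finished * price = 9377.8265 * 4.6220 = 43344.3140 $


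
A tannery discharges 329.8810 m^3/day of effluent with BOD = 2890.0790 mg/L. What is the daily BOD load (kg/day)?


Formula: BOD_load = volume * conc / 1000
Substituting: BOD_load = 329.8810 * 2890.0790 / 1000
Result: 953.3822 kg/day


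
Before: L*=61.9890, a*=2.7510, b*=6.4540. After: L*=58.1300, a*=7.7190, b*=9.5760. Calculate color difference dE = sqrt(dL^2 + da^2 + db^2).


dL = -3.8590, da = 4.9680, db = 3.1220
dE = sqrt((-3.8590)^2 + 4.9680^2 + 3.1220^2) = 7.0228


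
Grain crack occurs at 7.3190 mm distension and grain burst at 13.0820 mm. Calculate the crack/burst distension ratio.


Formula: Ratio = crack / burst
Substituting: Ratio = 7.3190 / 13.0820
Result: 0.5595


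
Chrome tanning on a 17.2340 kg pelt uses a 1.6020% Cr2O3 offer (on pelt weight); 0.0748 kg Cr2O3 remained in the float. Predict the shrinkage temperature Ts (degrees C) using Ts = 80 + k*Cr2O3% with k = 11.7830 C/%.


Offered = pelt * offer_pct / 100 = 17.2340 * 1.6020 / 100 = 0.2761 kg
Uptake = offered - residual = 0.2761 - 0.0748 = 0.2013 kg
Cr2O3% on pelt = uptake / pelt * 100 = 0.2013 / 17.2340 * 100 = 1.1680 %
Ts = 80 + k * Cr2O3% = 80 + 11.7830 * 1.1680 = 93.7622 C


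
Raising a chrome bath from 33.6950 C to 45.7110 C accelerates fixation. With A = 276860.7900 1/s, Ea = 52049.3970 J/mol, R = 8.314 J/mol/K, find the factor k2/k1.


T1 = 33.6950 + 273.15 = 306.8450 K; T2 = 45.7110 + 273.15 = 318.8610 K
k1 = A * exp(-Ea/(R*T1)) = 276860.7900 * exp(-52049.3970/(8.314*306.8450)) = 3.8151e-04 1/s
k2 = A * exp(-Ea/(R*T2)) = 276860.7900 * exp(-52049.3970/(8.314*318.8610)) = 8.2302e-04 1/s
k2/k1 = 8.2302e-04 / 3.8151e-04 = 2.1573


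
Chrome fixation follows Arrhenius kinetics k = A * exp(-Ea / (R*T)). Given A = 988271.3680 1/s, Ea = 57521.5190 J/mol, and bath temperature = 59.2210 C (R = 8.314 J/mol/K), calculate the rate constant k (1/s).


T_K = T_C + 273.15 = 59.2210 + 273.15 = 332.3710 K
exponent = -Ea / (R * T_K) = -57521.5190 / (8.314 * 332.3710) = -20.8160
k = A * exp(exponent) = 988271.3680 * exp(-20.8160) = 9.0075e-04 1/s


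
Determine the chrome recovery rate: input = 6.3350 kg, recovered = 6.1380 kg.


Formula: Recovery = recovered / input * 100
Substituting: Recovery = 6.1380 / 6.3350 * 100
Result: 96.8903 %


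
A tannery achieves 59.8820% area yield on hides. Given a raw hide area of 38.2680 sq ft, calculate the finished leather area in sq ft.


Formula: finished = raw * yield / 100
Substituting: finished = 38.2680 * 59.8820 / 100
Result: 22.9156 sq ft


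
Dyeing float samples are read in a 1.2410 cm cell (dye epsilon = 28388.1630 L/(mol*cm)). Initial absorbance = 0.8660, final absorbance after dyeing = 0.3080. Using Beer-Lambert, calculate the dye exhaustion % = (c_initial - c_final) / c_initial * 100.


c_initial = A_i / (epsilon * l) = 0.8660 / (28388.1630 * 1.2410) = 2.4582e-05 mol/L
c_final = A_f / (epsilon * l) = 0.3080 / (28388.1630 * 1.2410) = 8.7426e-06 mol/L
Exhaustion = (c_initial - c_final) / c_initial * 100 = (2.4582e-05 - 8.7426e-06) / 2.4582e-05 * 100 = 64.4342 %


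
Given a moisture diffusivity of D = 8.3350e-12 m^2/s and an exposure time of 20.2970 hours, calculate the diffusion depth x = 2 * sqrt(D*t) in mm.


t = 20.2970 hr * 3600 = 73069.2000 s
D * t = 8.3350e-12 * 73069.2000 = 6.0903e-07
x = 2 * sqrt(D*t) = 2 * sqrt(6.0903e-07) = 0.00156081 m = 1.5608 mm


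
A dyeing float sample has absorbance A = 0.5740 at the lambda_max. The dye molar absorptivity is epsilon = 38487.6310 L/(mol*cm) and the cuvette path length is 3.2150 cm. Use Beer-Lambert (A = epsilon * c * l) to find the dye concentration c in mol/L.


Formula: c = A / (epsilon * l)
Substituting: c = 0.5740 / (38487.6310 * 3.2150)
Result: 4.6388e-06 mol/L


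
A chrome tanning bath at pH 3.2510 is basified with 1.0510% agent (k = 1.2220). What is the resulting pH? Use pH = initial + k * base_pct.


Formula: pH_final = pH_initial + k * base_pct
Substituting: pH_final = 3.2510 + 1.2220 * 1.0510
Result: 4.5353
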